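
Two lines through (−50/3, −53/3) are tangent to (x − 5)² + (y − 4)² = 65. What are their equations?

Let a tangent through (−50/3, −53/3) have slope m. Its distance from (5, 4) must equal √65:
[m·(65/3) − (65/3)]² = 65(m² + 1)
28m² − 65m + 28 = 0, so m = 7/4 or m = 4/7.
Through (−50/3, −53/3) these give 7x − 4y = −46 and 4x − 7y = 57.

7x − 4y = −46 and 4x − 7y = 57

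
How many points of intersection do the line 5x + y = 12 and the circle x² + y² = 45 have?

Centre (0, 0), r² = 45. Distance² from centre to line = (−12)²/26 = 72/13.
Since d² < r², the line cuts the circle twice.

2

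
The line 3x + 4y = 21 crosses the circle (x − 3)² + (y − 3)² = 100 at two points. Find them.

From the line, y = (21 − 3x)/4. Substituting:
25x² − 150x − 1375 = 0  ⟹  x² − 6x − 55 = 0
x = 11 or x = −5, giving (11, −3) and (−5, 9).

(−5, 9) and (11, −3)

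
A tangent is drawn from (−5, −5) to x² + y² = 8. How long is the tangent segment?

√42

The centre is (0, 0) and r = 2√2. The square of the distance from P to the centre is 25 + 25 = 50.
Power of the point: PT² = |PO|² − r² = 42, so PT = √42.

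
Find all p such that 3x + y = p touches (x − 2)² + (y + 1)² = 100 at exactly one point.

p = 5 ± 10√10

The line touches the circle iff its distance from (2, −1) is 10:
|3·2 + 1·(−1) − p| / √10 = 10
|p − (5)| = 10√10.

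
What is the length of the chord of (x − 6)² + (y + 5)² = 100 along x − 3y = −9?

From the line, y = (9 + x)/3. Substituting:
10x² − 60x = 0  ⟹  x² − 6x = 0
x = 6 or x = 0, giving (6, 5) and (0, 3).
|(6, 5) − (0, 3)| = √((6)² + (2)²) = 2√10.

2√10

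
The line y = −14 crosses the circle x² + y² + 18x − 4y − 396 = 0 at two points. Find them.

(−24, −14) and (6, −14)

Substitute y = −14:
x² + 18x − 144 = 0
x = 6 or x = −24, giving (6, −14) and (−24, −14).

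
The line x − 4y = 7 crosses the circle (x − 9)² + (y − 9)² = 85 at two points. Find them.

(7, 0) and (15, 2)

Express y = (−7 + x)/4 and substitute into the circle:
17x² − 374x + 1785 = 0  ⟹  x² − 22x + 105 = 0
x = 15 or x = 7, giving (15, 2) and (7, 0).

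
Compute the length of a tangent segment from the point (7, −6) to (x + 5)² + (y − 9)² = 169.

10√2

Centre (−5, 9), r² = 169. |PO|² = (12)² + (−15)² = 369.
The tangent meets the radius at right angles, so tangent² = |PO|² − r² = 369 − 169 = 200.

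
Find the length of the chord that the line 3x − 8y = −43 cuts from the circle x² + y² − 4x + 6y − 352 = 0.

The distance from (2, −3) to the line is 73/√73, and r² = 365.
Half the chord is √(r² − d²) = √(292), so the full chord is 4√73.

4√73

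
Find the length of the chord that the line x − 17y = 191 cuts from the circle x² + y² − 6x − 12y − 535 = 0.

2√290

Substitute y = (−191 + x)/17:
290x² − 2320x − 79170 = 0  ⟹  x² − 8x − 273 = 0
x = 21 or x = −13, giving (21, −10) and (−13, −12).
|(21, −10) − (−13, −12)| = √((34)² + (2)²) = 2√290.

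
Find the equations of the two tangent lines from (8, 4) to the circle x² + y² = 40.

x + 3y = 20 and 3x − y = 20

Let a tangent through (8, 4) have slope m. Its distance from (0, 0) must equal 2√10:
(−8m − (−4))² = 40(m² + 1)
3m² − 8m − 3 = 0, so m = −1/3 or m = 3.
With m = −1/3: x + 3y = 20. With m = 3: 3x − y = 20.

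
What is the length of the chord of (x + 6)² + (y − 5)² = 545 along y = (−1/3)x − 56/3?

Centre (−6, 5), r² = 545. Perpendicular distance d from centre to line = |65| / √10 = 65/√10.
Chord = 2√(r² − d²) = 2·√(245/2) = 7√10.

7√10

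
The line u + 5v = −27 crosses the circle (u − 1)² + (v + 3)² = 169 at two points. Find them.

From the line, v = (−27 − u)/5. Substituting:
26u² − 26u − 4056 = 0  ⟹  u² − u − 156 = 0
u = 13 or u = −12, giving (13, −8) and (−12, −3).

(−12, −3) and (13, −8)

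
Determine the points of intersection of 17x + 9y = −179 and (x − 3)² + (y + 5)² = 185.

(−10, −1) and (−1, −18)

From the line, y = (−179 − 17x)/9. Substituting:
370x² + 4070x + 3700 = 0  ⟹  x² + 11x + 10 = 0
x = −1 or x = −10, giving (−1, −18) and (−10, −1).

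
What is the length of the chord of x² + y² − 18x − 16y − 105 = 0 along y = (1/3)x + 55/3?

6√10

Express y = (55 + x)/3 and substitute into the circle:
10x² − 100x − 560 = 0  ⟹  x² − 10x − 56 = 0
x = 14 or x = −4, giving (14, 23) and (−4, 17).
|(14, 23) − (−4, 17)| = √((18)² + (6)²) = 6√10.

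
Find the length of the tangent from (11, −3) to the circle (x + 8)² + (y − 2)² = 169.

The centre is (−8, 2) and r = 13. The square of the distance from P to the centre is 361 + 25 = 386.
The tangent meets the radius at right angles, so tangent² = |PO|² − r² = 386 − 169 = 217.

√217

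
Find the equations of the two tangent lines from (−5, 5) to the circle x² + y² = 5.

Let a tangent through (−5, 5) have slope m. Its distance from (0, 0) must equal √5:
(5m − (−5))² = 5(m² + 1)
2m² + 5m + 2 = 0, so m = −1/2 or m = −2.
With m = −1/2: x + 2y = 5. With m = −2: 2x + y = −5.

x + 2y = 5 and 2x + y = −5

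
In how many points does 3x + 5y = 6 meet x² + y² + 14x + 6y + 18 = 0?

0

Substituting the line into the circle gives 34x² + 224x + 666 = 0.
Discriminant = (224)² − 4·34·(666) = −40400 < 0.
No real roots: the line does not meet the circle.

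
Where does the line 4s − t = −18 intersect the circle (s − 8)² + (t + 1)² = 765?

From the line, t = 4s + 18. Substituting:
17s² + 136s − 340 = 0  ⟹  s² + 8s − 20 = 0
s = 2 or s = −10, giving (2, 26) and (−10, −22).

(−10, −22) and (2, 26)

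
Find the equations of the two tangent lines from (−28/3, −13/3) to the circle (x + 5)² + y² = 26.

A line y − (−13/3) = m(x − (−28/3)) is tangent when its distance from (−5, 0) is √26:
[m·(13/3) − (13/3)]² = 26(m² + 1)
5m² + 26m + 5 = 0, so m = −5 or m = −1/5.
Through (−28/3, −13/3) these give 5x + y = −51 and x + 5y = −31.

5x + y = −51 and x + 5y = −31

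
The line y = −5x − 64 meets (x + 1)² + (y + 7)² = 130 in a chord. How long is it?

Centre (−1, −7), r² = 130. Perpendicular distance d from centre to line = |52| / √26 = 52/√26.
Chord = 2√(r² − d²) = 2·√(26) = 2√26.

2√26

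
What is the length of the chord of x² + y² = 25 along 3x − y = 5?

3√10

Centre (0, 0), r² = 25. Perpendicular distance d from centre to line = |−5| / √10 = 5/√10.
Chord = 2√(r² − d²) = 2·√(45/2) = 3√10.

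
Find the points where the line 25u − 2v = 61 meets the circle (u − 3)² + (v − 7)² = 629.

(1, −18) and (5, 32)

Express v = (−61 + 25u)/2 and substitute into the circle:
629u² − 3774u + 3145 = 0  ⟹  u² − 6u + 5 = 0
u = 5 or u = 1, giving (5, 32) and (1, −18).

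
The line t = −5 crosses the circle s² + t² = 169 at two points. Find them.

(−12, −5) and (12, −5)

Express t = −5 and substitute into the circle:
s² − 144 = 0
s = 12 or s = −12, giving (12, −5) and (−12, −5).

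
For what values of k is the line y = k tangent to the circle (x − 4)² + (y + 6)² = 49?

k = −13 or k = 1

For a tangent, require d(centre, line) = r = 7.
|0·4 + 1·(−6) − k| / √1 = 7
|k − (−6)| = 7, so k = 1 or k = −13.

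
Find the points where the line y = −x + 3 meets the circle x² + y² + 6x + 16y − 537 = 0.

(−12, 15) and (20, −17)

From the line, y = −x + 3. Substituting:
2x² − 16x − 480 = 0  ⟹  x² − 8x − 240 = 0
x = 20 or x = −12, giving (20, −17) and (−12, 15).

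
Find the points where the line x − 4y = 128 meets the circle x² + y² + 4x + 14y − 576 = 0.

(0, −32) and (8, −30)

Express y = (−128 + x)/4 and substitute into the circle:
17x² − 136x = 0  ⟹  x² − 8x = 0
x = 8 or x = 0, giving (8, −30) and (0, −32).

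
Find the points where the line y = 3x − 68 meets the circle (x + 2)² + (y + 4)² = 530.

(17, −17) and (21, −5)

Express y = 3x − 68 and substitute into the circle:
10x² − 380x + 3570 = 0  ⟹  x² − 38x + 357 = 0
x = 21 or x = 17, giving (21, −5) and (17, −17).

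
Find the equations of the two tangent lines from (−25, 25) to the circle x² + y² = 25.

4x + 3y = −25 and 3x + 4y = 25

A line y − (25) = m(x − (−25)) is tangent when its distance from (0, 0) is 5:
[m·(25) − (−25)]² = 25(m² + 1)
12m² + 25m + 12 = 0, so m = −4/3 or m = −3/4.
Through (−25, 25) these give 4x + 3y = −25 and 3x + 4y = 25.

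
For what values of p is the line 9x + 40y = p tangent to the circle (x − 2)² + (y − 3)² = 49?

The line touches the circle iff its distance from (2, 3) is 7:
|9·2 + 40·3 − p| / √1681 = 7
|p − (138)| = 7·41, so p = 425 or p = −149.

p = −149 or p = 425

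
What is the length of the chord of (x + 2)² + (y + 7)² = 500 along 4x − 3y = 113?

The distance from (−2, −7) to the line is 100/√25, and r² = 500.
Chord = 2√(r² − d²) = 2·√(100) = 20.

20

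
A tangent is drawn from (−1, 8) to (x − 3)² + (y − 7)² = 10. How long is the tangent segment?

√7

Centre (3, 7), r² = 10. |PO|² = (−4)² + (1)² = 17.
Power of the point: PT² = |PO|² − r² = 7, so PT = √7.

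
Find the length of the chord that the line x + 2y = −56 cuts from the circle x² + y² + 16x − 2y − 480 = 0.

Express y = (−56 − x)/2 and substitute into the circle:
5x² + 180x + 1440 = 0  ⟹  x² + 36x + 288 = 0
x = −12 or x = −24, giving (−12, −22) and (−24, −16).
|(−12, −22) − (−24, −16)| = √((12)² + (−6)²) = 6√5.

6√5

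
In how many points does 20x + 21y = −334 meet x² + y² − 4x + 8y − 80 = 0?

d² = (20·2 + 21·(−4) − (−334))²/841 = 100; r² = 100.
Since d² = r², the line is tangent.

1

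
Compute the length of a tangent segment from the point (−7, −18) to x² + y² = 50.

√323

Centre (0, 0), r² = 50. |PO|² = (−7)² + (−18)² = 373.
Power of the point: PT² = |PO|² − r² = 323, so PT = √323.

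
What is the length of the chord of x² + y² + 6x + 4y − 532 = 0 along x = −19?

The distance from (−3, −2) to the line is 16, and r² = 545.
Chord = 2√(r² − d²) = 2·√(289) = 34.

34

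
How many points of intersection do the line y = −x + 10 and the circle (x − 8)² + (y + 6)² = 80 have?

2

Substituting the line into the circle gives 2x² − 48x + 240 = 0.
Discriminant = (−48)² − 4·2·(240) = 384 > 0.
Two real roots: the line is a secant.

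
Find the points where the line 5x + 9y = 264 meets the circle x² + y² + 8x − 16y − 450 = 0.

(−3, 31) and (15, 21)

From the line, y = (264 − 5x)/9. Substituting:
106x² − 1272x − 4770 = 0  ⟹  x² − 12x − 45 = 0
x = 15 or x = −3, giving (15, 21) and (−3, 31).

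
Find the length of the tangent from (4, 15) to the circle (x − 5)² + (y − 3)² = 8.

The centre is (5, 3) and r = 2√2. The square of the distance from P to the centre is 1 + 144 = 145.
The tangent meets the radius at right angles, so tangent² = |PO|² − r² = 145 − 8 = 137.

√137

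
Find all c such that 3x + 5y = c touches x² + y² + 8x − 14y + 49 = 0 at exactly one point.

The line touches the circle iff its distance from (−4, 7) is 4:
|3·(−4) + 5·7 − c| / √34 = 4
|c − (23)| = 4√34.

c = 23 ± 4√34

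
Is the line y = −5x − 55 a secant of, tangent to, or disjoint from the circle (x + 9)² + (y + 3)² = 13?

Centre (−9, −3), r² = 13. Distance² from centre to line = (7)²/26 = 49/26.
Since d² < r², the line cuts the circle twice.

secant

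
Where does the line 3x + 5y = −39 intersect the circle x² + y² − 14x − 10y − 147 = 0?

(−3, −6) and (2, −9)

Substitute y = (−39 − 3x)/5:
34x² + 34x − 204 = 0  ⟹  x² + x − 6 = 0
x = 2 or x = −3, giving (2, −9) and (−3, −6).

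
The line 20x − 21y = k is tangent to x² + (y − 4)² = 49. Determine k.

Tangency holds when the distance from the centre (0, 4) to the line equals the radius 7:
|20·0 − 21·4 − k| / √841 = 7
|k − (−84)| = 7·29, so k = 119 or k = −287.

k = −287 or k = 119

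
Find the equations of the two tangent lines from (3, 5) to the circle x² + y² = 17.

Let a tangent through (3, 5) have slope m. Its distance from (0, 0) must equal √17:
[m·(−3) − (−5)]² = 17(m² + 1)
4m² + 15m − 4 = 0, so m = 1/4 or m = −4.
Through (3, 5) these give x − 4y = −17 and 4x + y = 17.

x − 4y = −17 and 4x + y = 17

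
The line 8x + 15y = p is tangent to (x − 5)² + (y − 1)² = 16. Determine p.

Tangency holds when the distance from the centre (5, 1) to the line equals the radius 4:
|8·5 + 15·1 − p| / √289 = 4
|p − (55)| = 4·17, so p = 123 or p = −13.

p = −13 or p = 123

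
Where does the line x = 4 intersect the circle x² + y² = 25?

(4, −3) and (4, 3)

The line gives x = 4. Substituting into the circle:
y² − 9 = 0
y = 3 or y = −3, giving (4, 3) and (4, −3).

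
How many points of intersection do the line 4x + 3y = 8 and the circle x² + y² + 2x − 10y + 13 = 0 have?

Substituting the line into the circle gives 25x² + 74x − 59 = 0.
Discriminant = (74)² − 4·25·(−59) = 11376 > 0.
Two real roots: the line is a secant.

2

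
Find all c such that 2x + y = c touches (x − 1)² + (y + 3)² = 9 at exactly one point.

Tangency holds when the distance from the centre (1, −3) to the line equals the radius 3:
|2·1 + 1·(−3) − c| / √5 = 3
|c − (−1)| = 3√5.

c = −1 ± 3√5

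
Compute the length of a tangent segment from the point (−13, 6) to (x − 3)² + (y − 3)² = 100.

With centre O = (3, 3), |OP|² = 265 and r² = 100.
The tangent meets the radius at right angles, so tangent² = |PO|² − r² = 265 − 100 = 165.

√165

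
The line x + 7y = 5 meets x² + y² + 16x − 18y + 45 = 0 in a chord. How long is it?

10√2

Centre (−8, 9), r² = 100. Perpendicular distance d from centre to line = |50| / √50 = 50/√50.
Half the chord is √(r² − d²) = √(50), so the full chord is 10√2.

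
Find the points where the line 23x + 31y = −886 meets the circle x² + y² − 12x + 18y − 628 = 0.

From the line, y = (−886 − 23x)/31. Substituting:
1490x² + 16390x − 312900 = 0  ⟹  x² + 11x − 210 = 0
x = 10 or x = −21, giving (10, −36) and (−21, −13).

(−21, −13) and (10, −36)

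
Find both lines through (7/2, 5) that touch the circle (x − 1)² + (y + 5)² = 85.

2x − 9y = −38 and 6x + 7y = 56

Write the tangent as mx − y + (5 − m·(7/2)) = 0 and set its distance from the centre to √85:
(−5/2m − (−10))² = 85(m² + 1)
63m² + 40m − 12 = 0, so m = 2/9 or m = −6/7.
With m = 2/9: 2x − 9y = −38. With m = −6/7: 6x + 7y = 56.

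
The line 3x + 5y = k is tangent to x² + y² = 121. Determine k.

k = ±11√34

The line touches the circle iff its distance from (0, 0) is 11:
|3·0 + 5·0 − k| / √34 = 11
|k| = 11√34.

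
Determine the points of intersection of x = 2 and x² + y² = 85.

The line gives x = 2. Substituting into the circle:
y² − 81 = 0
y = 9 or y = −9, giving (2, 9) and (2, −9).

(2, −9) and (2, 9)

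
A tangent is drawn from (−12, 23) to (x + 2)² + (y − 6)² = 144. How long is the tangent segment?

The centre is (−2, 6) and r = 12. The square of the distance from P to the centre is 100 + 289 = 389.
By the tangent–radius right angle, tangent length = √(|PO|² − r²) = √245 = 7√5.

7√5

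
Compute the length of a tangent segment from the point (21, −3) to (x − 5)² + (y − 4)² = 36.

Centre (5, 4), r² = 36. |PO|² = (16)² + (−7)² = 305.
By the tangent–radius right angle, tangent length = √(|PO|² − r²) = √269.

√269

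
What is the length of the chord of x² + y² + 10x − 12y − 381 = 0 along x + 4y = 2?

From the line, y = (2 − x)/4. Substituting:
17x² + 204x − 6188 = 0  ⟹  x² + 12x − 364 = 0
x = 14 or x = −26, giving (14, −3) and (−26, 7).
Chord length = distance between (14, −3) and (−26, 7) = √1700 = 10√17.

10√17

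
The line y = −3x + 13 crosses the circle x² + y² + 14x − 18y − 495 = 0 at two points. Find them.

Substitute y = −3x + 13:
10x² − 10x − 560 = 0  ⟹  x² − x − 56 = 0
x = 8 or x = −7, giving (8, −11) and (−7, 34).

(−7, 34) and (8, −11)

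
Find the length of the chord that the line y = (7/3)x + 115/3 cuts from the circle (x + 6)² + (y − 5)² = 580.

Express y = (115 + 7x)/3 and substitute into the circle:
58x² + 1508x + 5104 = 0  ⟹  x² + 26x + 88 = 0
x = −4 or x = −22, giving (−4, 29) and (−22, −13).
|(−4, 29) − (−22, −13)| = √((18)² + (42)²) = 6√58.

6√58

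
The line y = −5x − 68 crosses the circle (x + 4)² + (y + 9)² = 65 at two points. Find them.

(−12, −8) and (−11, −13)

Substitute y = −5x − 68:
26x² + 598x + 3432 = 0  ⟹  x² + 23x + 132 = 0
x = −11 or x = −12, giving (−11, −13) and (−12, −8).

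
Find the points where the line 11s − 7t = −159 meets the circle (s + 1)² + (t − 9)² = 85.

(−10, 7) and (−3, 18)

Substitute t = (159 + 11s)/7:
170s² + 2210s + 5100 = 0  ⟹  s² + 13s + 30 = 0
s = −3 or s = −10, giving (−3, 18) and (−10, 7).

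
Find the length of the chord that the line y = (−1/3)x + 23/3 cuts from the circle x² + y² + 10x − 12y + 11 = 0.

4√10

Substitute y = (23 − x)/3:
10x² + 80x − 200 = 0  ⟹  x² + 8x − 20 = 0
x = 2 or x = −10, giving (2, 7) and (−10, 11).
|(2, 7) − (−10, 11)| = √((12)² + (−4)²) = 4√10.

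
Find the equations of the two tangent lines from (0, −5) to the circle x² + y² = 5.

Write the tangent as mx − y + (−5 − m·(0)) = 0 and set its distance from the centre to √5:
(0m − (5))² = 5(m² + 1)
m² − 4 = 0, so m = −2 or m = 2.
With m = −2: 2x + y = −5. With m = 2: 2x − y = 5.

2x + y = −5 and 2x − y = 5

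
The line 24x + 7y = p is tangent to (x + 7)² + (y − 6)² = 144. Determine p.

Tangency holds when the distance from the centre (−7, 6) to the line equals the radius 12:
|24·(−7) + 7·6 − p| / √625 = 12
|p − (−126)| = 12·25, so p = 174 or p = −426.

p = −426 or p = 174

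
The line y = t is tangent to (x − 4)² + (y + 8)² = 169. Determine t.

For a tangent, require d(centre, line) = r = 13.
|0·4 + 1·(−8) − t| / √1 = 13
|t − (−8)| = 13, so t = 5 or t = −21.

t = −21 or t = 5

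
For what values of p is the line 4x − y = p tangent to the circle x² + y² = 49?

For a tangent, require d(centre, line) = r = 7.
|4·0 − 1·0 − p| / √17 = 7
|p| = 7√17.

p = ±7√17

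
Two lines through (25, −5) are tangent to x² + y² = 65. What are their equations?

Write the tangent as mx − y + (−5 − m·(25)) = 0 and set its distance from the centre to √65:
[m·(−25) − (5)]² = 65(m² + 1)
56m² + 25m − 4 = 0, so m = −4/7 or m = 1/8.
Through (25, −5) these give 4x + 7y = 65 and x − 8y = 65.

4x + 7y = 65 and x − 8y = 65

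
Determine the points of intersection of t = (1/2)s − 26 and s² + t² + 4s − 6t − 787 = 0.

(2, −25) and (18, −17)

From the line, t = (−52 + s)/2. Substituting:
5s² − 100s + 180 = 0  ⟹  s² − 20s + 36 = 0
s = 18 or s = 2, giving (18, −17) and (2, −25).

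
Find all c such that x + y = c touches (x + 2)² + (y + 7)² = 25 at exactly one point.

The line touches the circle iff its distance from (−2, −7) is 5:
|1·(−2) + 1·(−7) − c| / √2 = 5
|c − (−9)| = 5√2.

c = −9 ± 5√2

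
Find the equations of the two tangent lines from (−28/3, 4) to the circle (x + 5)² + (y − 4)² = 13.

3x − 2y = −36 and 3x + 2y = −20

A line y − (4) = m(x − (−28/3)) is tangent when its distance from (−5, 4) is √13:
(13/3m − (0))² = 13(m² + 1)
4m² − 9 = 0, so m = 3/2 or m = −3/2.
Through (−28/3, 4) these give 3x − 2y = −36 and 3x + 2y = −20.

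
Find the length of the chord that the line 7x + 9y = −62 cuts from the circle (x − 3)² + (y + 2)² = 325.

From the line, y = (−62 − 7x)/9. Substituting:
130x² + 130x − 23660 = 0  ⟹  x² + x − 182 = 0
x = 13 or x = −14, giving (13, −17) and (−14, 4).
Chord length = distance between (13, −17) and (−14, 4) = √1170 = 3√130.

3√130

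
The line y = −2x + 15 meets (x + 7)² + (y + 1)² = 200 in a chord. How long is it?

4√5

Centre (−7, −1), r² = 200. Perpendicular distance d from centre to line = |−30| / √5 = 30/√5.
Half the chord is √(r² − d²) = √(20), so the full chord is 4√5.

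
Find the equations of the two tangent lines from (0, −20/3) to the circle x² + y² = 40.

A line y − (−20/3) = m(x − (0)) is tangent when its distance from (0, 0) is 2√10:
(0m − (20/3))² = 40(m² + 1)
9m² − 1 = 0, so m = −1/3 or m = 1/3.
With m = −1/3: x + 3y = −20. With m = 1/3: x − 3y = 20.

x + 3y = −20 and x − 3y = 20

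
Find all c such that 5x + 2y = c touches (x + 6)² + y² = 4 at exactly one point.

c = −30 ± 2√29

Tangency holds when the distance from the centre (−6, 0) to the line equals the radius 2:
|5·(−6) + 2·0 − c| / √29 = 2
|c − (−30)| = 2√29.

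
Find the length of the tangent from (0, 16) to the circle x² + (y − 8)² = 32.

With centre O = (0, 8), |OP|² = 64 and r² = 32.
The tangent meets the radius at right angles, so tangent² = |PO|² − r² = 64 − 32 = 32.

4√2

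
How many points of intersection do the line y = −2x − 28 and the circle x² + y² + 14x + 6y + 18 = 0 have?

Centre (−7, −3), r² = 40. Distance² from centre to line = (11)²/5 = 121/5.
Since d² < r², the line cuts the circle twice.

2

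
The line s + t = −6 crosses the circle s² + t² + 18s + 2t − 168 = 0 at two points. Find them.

Express t = −s − 6 and substitute into the circle:
2s² + 28s − 144 = 0  ⟹  s² + 14s − 72 = 0
s = 4 or s = −18, giving (4, −10) and (−18, 12).

(−18, 12) and (4, −10)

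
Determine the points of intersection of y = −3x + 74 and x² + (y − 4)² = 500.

(20, 14) and (22, 8)

Express y = −3x + 74 and substitute into the circle:
10x² − 420x + 4400 = 0  ⟹  x² − 42x + 440 = 0
x = 22 or x = 20, giving (22, 8) and (20, 14).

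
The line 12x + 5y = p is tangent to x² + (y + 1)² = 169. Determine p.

p = −174 or p = 164

For a tangent, require d(centre, line) = r = 13.
|12·0 + 5·(−1) − p| / √169 = 13
|p − (−5)| = 13·13, so p = 164 or p = −174.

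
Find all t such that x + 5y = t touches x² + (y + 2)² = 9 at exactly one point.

For a tangent, require d(centre, line) = r = 3.
|1·0 + 5·(−2) − t| / √26 = 3
|t − (−10)| = 3√26.

t = −10 ± 3√26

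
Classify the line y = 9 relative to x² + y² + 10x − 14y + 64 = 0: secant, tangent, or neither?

d² = (0·(−5) + 1·7 − (9))² = 4; r² = 10.
Since d² < r², the line cuts the circle twice.

secant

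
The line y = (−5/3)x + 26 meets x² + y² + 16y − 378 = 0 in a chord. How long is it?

4√34

The distance from (0, −8) to the line is 102/√34, and r² = 442.
Half the chord is √(r² − d²) = √(136), so the full chord is 4√34.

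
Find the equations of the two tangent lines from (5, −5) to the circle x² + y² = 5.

A line y − (−5) = m(x − (5)) is tangent when its distance from (0, 0) is √5:
[m·(−5) − (5)]² = 5(m² + 1)
2m² + 5m + 2 = 0, so m = −1/2 or m = −2.
With m = −1/2: x + 2y = −5. With m = −2: 2x + y = 5.

x + 2y = −5 and 2x + y = 5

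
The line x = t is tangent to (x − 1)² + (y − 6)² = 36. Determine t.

t = −5 or t = 7

The line touches the circle iff its distance from (1, 6) is 6:
|1·1 + 0·6 − t| / √1 = 6
|t − (1)| = 6, so t = 7 or t = −5.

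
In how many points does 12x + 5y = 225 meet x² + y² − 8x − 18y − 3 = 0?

0

Substituting the line into the circle gives 169x² − 4520x + 30300 = 0.
Δ = 20430400 − 20482800 = −52400.
No real roots: the line does not meet the circle.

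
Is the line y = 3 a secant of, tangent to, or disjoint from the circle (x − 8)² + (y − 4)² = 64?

d² = (0·8 + 1·4 − (3))² = 1; r² = 64.
Since d² < r², the line cuts the circle twice.

secant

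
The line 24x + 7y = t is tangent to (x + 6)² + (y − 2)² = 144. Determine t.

t = −430 or t = 170

Tangency holds when the distance from the centre (−6, 2) to the line equals the radius 12:
|24·(−6) + 7·2 − t| / √625 = 12
|t − (−130)| = 12·25, so t = 170 or t = −430.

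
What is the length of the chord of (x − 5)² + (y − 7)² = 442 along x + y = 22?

The distance from (5, 7) to the line is 10/√2, and r² = 442.
Chord = 2√(r² − d²) = 2·√(392) = 28√2.

28√2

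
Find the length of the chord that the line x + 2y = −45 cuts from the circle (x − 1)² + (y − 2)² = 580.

The distance from (1, 2) to the line is 50/√5, and r² = 580.
Half the chord is √(r² − d²) = √(80), so the full chord is 8√5.

8√5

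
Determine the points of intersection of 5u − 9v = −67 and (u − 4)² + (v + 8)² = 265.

(−8, 3) and (1, 8)

From the line, v = (67 + 5u)/9. Substituting:
106u² + 742u − 848 = 0  ⟹  u² + 7u − 8 = 0
u = 1 or u = −8, giving (1, 8) and (−8, 3).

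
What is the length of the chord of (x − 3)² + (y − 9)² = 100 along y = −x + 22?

10√2

The distance from (3, 9) to the line is 10/√2, and r² = 100.
Half the chord is √(r² − d²) = √(50), so the full chord is 10√2.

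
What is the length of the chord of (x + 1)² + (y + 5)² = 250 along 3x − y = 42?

6√10

The distance from (−1, −5) to the line is 40/√10, and r² = 250.
Half the chord is √(r² − d²) = √(90), so the full chord is 6√10.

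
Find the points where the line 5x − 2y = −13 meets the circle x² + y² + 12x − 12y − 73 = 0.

(−5, −6) and (3, 14)

Substitute y = (13 + 5x)/2:
29x² + 58x − 435 = 0  ⟹  x² + 2x − 15 = 0
x = 3 or x = −5, giving (3, 14) and (−5, −6).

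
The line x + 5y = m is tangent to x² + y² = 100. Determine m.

For a tangent, require d(centre, line) = r = 10.
|1·0 + 5·0 − m| / √26 = 10
|m| = 10√26.

m = ±10√26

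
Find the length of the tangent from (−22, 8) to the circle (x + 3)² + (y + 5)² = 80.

15√2

Centre (−3, −5), r² = 80. |PO|² = (−19)² + (13)² = 530.
Power of the point: PT² = |PO|² − r² = 450, so PT = 15√2.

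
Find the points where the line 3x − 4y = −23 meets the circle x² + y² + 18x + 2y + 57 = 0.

Substitute y = (23 + 3x)/4:
25x² + 450x + 1625 = 0  ⟹  x² + 18x + 65 = 0
x = −5 or x = −13, giving (−5, 2) and (−13, −4).

(−13, −4) and (−5, 2)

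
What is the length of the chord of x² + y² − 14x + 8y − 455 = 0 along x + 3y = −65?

Centre (7, −4), r² = 520. Perpendicular distance d from centre to line = |60| / √10 = 60/√10.
Half the chord is √(r² − d²) = √(160), so the full chord is 8√10.

8√10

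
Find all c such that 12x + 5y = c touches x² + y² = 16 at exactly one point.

The line touches the circle iff its distance from (0, 0) is 4:
|12·0 + 5·0 − c| / √169 = 4
|c| = 4·13, so c = 52 or c = −52.

c = −52 or c = 52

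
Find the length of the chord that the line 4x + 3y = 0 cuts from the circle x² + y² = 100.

20

Express y = (−4x)/3 and substitute into the circle:
25x² − 900 = 0  ⟹  x² − 36 = 0
x = 6 or x = −6, giving (6, −8) and (−6, 8).
Chord length = distance between (6, −8) and (−6, 8) = √400 = 20.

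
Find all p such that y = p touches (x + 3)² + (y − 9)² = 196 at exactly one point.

p = −5 or p = 23

The line touches the circle iff its distance from (−3, 9) is 14:
|0·(−3) + 1·9 − p| / √1 = 14
|p − (9)| = 14, so p = 23 or p = −5.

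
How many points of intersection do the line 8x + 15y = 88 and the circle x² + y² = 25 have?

Substituting the line into the circle gives 289x² − 1408x + 2119 = 0.
Δ = 1982464 − 2449564 = −467100.
No real roots: the line does not meet the circle.

0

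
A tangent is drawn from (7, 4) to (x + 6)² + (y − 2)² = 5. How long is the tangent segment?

Centre (−6, 2), r² = 5. |PO|² = (13)² + (2)² = 173.
By the tangent–radius right angle, tangent length = √(|PO|² − r²) = √168 = 2√42.

2√42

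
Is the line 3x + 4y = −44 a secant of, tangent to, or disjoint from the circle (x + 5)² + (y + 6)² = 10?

secant

Substituting the line into the circle gives 25x² + 280x + 640 = 0.
Δ = 78400 − 64000 = 14400.
Two real roots: the line is a secant.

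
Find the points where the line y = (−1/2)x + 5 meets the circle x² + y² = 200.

Express y = (10 − x)/2 and substitute into the circle:
5x² − 20x − 700 = 0  ⟹  x² − 4x − 140 = 0
x = 14 or x = −10, giving (14, −2) and (−10, 10).

(−10, 10) and (14, −2)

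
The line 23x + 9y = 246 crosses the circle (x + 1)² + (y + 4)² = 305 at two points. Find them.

(6, 12) and (15, −11)

From the line, y = (246 − 23x)/9. Substituting:
610x² − 12810x + 54900 = 0  ⟹  x² − 21x + 90 = 0
x = 15 or x = 6, giving (15, −11) and (6, 12).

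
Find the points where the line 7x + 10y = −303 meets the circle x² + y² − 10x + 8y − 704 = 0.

(−19, −17) and (1, −31)

Substitute y = (−303 − 7x)/10:
149x² + 2682x − 2831 = 0  ⟹  x² + 18x − 19 = 0
x = 1 or x = −19, giving (1, −31) and (−19, −17).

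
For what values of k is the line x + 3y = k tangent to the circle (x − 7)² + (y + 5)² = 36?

k = −8 ± 6√10

The line touches the circle iff its distance from (7, −5) is 6:
|1·7 + 3·(−5) − k| / √10 = 6
|k − (−8)| = 6√10.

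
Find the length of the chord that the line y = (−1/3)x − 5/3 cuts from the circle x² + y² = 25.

3√10

Substitute y = (−5 − x)/3:
10x² + 10x − 200 = 0  ⟹  x² + x − 20 = 0
x = 4 or x = −5, giving (4, −3) and (−5, 0).
Chord length = distance between (4, −3) and (−5, 0) = √90 = 3√10.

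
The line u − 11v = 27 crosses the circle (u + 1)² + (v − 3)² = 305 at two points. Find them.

Substitute v = (−27 + u)/11:
122u² + 122u − 33184 = 0  ⟹  u² + u − 272 = 0
u = 16 or u = −17, giving (16, −1) and (−17, −4).

(−17, −4) and (16, −1)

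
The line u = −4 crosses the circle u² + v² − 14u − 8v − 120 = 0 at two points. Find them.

The line gives u = −4. Substituting into the circle:
v² − 8v − 48 = 0
v = 12 or v = −4, giving (−4, 12) and (−4, −4).

(−4, −4) and (−4, 12)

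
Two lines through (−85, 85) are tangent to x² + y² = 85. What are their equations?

7x + 6y = −85 and 6x + 7y = 85

A line y − (85) = m(x − (−85)) is tangent when its distance from (0, 0) is √85:
(85m − (−85))² = 85(m² + 1)
42m² + 85m + 42 = 0, so m = −7/6 or m = −6/7.
Through (−85, 85) these give 7x + 6y = −85 and 6x + 7y = 85.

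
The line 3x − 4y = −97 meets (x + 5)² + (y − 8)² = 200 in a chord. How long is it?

Centre (−5, 8), r² = 200. Perpendicular distance d from centre to line = |50| / √25 = 50/√25.
Chord = 2√(r² − d²) = 2·√(100) = 20.

20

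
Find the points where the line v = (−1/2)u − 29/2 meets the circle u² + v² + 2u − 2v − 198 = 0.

(−11, −9) and (−3, −13)

Substitute v = (−29 − u)/2:
5u² + 70u + 165 = 0  ⟹  u² + 14u + 33 = 0
u = −3 or u = −11, giving (−3, −13) and (−11, −9).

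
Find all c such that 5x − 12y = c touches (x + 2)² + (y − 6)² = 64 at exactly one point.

c = −186 or c = 22

Tangency holds when the distance from the centre (−2, 6) to the line equals the radius 8:
|5·(−2) − 12·6 − c| / √169 = 8
|c − (−82)| = 8·13, so c = 22 or c = −186.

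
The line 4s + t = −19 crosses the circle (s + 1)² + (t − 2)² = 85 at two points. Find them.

(−7, 9) and (−3, −7)

Substitute t = −4s − 19:
17s² + 170s + 357 = 0  ⟹  s² + 10s + 21 = 0
s = −3 or s = −7, giving (−3, −7) and (−7, 9).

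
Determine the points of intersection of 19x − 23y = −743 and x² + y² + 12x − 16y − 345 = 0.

(−27, 10) and (−4, 29)

From the line, y = (743 + 19x)/23. Substituting:
890x² + 27590x + 96120 = 0  ⟹  x² + 31x + 108 = 0
x = −4 or x = −27, giving (−4, 29) and (−27, 10).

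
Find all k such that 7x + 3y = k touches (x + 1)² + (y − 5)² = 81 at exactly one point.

k = 8 ± 9√58

Tangency holds when the distance from the centre (−1, 5) to the line equals the radius 9:
|7·(−1) + 3·5 − k| / √58 = 9
|k − (8)| = 9√58.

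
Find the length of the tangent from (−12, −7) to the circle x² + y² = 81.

4√7

The centre is (0, 0) and r = 9. The square of the distance from P to the centre is 144 + 49 = 193.
Power of the point: PT² = |PO|² − r² = 112, so PT = 4√7.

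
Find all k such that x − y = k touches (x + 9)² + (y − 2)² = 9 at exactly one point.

For a tangent, require d(centre, line) = r = 3.
|1·(−9) − 1·2 − k| / √2 = 3
|k − (−11)| = 3√2.

k = −11 ± 3√2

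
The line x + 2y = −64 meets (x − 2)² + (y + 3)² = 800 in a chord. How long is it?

The distance from (2, −3) to the line is 60/√5, and r² = 800.
Chord = 2√(r² − d²) = 2·√(80) = 8√5.

8√5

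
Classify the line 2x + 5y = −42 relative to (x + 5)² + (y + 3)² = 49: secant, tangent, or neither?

d² = (2·(−5) + 5·(−3) − (−42))²/29 = 289/29; r² = 49.
Since d² < r², the line cuts the circle twice.

secant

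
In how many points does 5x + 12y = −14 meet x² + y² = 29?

Centre (0, 0), r² = 29. Distance² from centre to line = (14)²/169 = 196/169.
Since d² < r², the line cuts the circle twice.

2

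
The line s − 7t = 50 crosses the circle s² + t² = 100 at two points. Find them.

(−6, −8) and (8, −6)

Substitute t = (−50 + s)/7:
50s² − 100s − 2400 = 0  ⟹  s² − 2s − 48 = 0
s = 8 or s = −6, giving (8, −6) and (−6, −8).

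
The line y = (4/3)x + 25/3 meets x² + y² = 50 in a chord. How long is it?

Express y = (25 + 4x)/3 and substitute into the circle:
25x² + 200x + 175 = 0  ⟹  x² + 8x + 7 = 0
x = −1 or x = −7, giving (−1, 7) and (−7, −1).
Chord length = distance between (−1, 7) and (−7, −1) = √100 = 10.

10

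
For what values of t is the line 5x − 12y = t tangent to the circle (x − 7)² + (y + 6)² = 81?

Tangency holds when the distance from the centre (7, −6) to the line equals the radius 9:
|5·7 − 12·(−6) − t| / √169 = 9
|t − (107)| = 9·13, so t = 224 or t = −10.

t = −10 or t = 224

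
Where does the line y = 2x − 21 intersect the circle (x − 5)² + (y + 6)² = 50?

Substitute y = 2x − 21:
5x² − 70x + 200 = 0  ⟹  x² − 14x + 40 = 0
x = 10 or x = 4, giving (10, −1) and (4, −13).

(4, −13) and (10, −1)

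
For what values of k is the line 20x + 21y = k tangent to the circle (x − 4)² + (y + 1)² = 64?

k = −173 or k = 291

The line touches the circle iff its distance from (4, −1) is 8:
|20·4 + 21·(−1) − k| / √841 = 8
|k − (59)| = 8·29, so k = 291 or k = −173.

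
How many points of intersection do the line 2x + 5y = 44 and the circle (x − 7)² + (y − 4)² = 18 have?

Substituting the line into the circle gives 29x² − 446x + 1351 = 0.
Δ = 198916 − 156716 = 42200.
Two real roots: the line is a secant.

2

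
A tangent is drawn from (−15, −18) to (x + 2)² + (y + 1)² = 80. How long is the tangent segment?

With centre O = (−2, −1), |OP|² = 458 and r² = 80.
The tangent meets the radius at right angles, so tangent² = |PO|² − r² = 458 − 80 = 378.

3√42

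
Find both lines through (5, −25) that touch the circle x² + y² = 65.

7x + 4y = −65 and 8x − y = 65

Let a tangent through (5, −25) have slope m. Its distance from (0, 0) must equal √65:
(−5m − (25))² = 65(m² + 1)
4m² − 25m − 56 = 0, so m = −7/4 or m = 8.
Through (5, −25) these give 7x + 4y = −65 and 8x − y = 65.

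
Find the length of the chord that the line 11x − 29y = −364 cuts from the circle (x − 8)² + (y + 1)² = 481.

Centre (8, −1), r² = 481. Perpendicular distance d from centre to line = |481| / √962 = 481/√962.
Half the chord is √(r² − d²) = √(481/2), so the full chord is √962.

√962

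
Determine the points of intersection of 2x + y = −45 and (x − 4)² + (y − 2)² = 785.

(−24, 3) and (−12, −21)

From the line, y = −2x − 45. Substituting:
5x² + 180x + 1440 = 0  ⟹  x² + 36x + 288 = 0
x = −12 or x = −24, giving (−12, −21) and (−24, 3).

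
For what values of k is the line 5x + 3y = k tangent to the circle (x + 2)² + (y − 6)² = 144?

For a tangent, require d(centre, line) = r = 12.
|5·(−2) + 3·6 − k| / √34 = 12
|k − (8)| = 12√34.

k = 8 ± 12√34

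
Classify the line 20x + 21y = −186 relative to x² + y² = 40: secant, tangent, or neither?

Substituting the line into the circle gives 841x² + 7440x + 16956 = 0.
Discriminant = (7440)² − 4·841·(16956) = −1686384 < 0.
No real roots: the line does not meet the circle.

neither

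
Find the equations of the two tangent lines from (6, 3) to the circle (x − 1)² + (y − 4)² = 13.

2x − 3y = 3 and 3x + 2y = 24

Write the tangent as mx − y + (3 − m·(6)) = 0 and set its distance from the centre to √13:
(−5m − (1))² = 13(m² + 1)
6m² + 5m − 6 = 0, so m = 2/3 or m = −3/2.
Through (6, 3) these give 2x − 3y = 3 and 3x + 2y = 24.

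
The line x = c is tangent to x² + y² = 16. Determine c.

c = −4 or c = 4

The line touches the circle iff its distance from (0, 0) is 4:
|1·0 + 0·0 − c| / √1 = 4
|c| = 4, so c = 4 or c = −4.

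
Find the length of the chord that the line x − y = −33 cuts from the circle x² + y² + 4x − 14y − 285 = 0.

10√2

Express y = x + 33 and substitute into the circle:
2x² + 56x + 342 = 0  ⟹  x² + 28x + 171 = 0
x = −9 or x = −19, giving (−9, 24) and (−19, 14).
Chord length = distance between (−9, 24) and (−19, 14) = √200 = 10√2.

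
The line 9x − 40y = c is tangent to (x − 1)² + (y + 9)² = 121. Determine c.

c = −82 or c = 820

Tangency holds when the distance from the centre (1, −9) to the line equals the radius 11:
|9·1 − 40·(−9) − c| / √1681 = 11
|c − (369)| = 11·41, so c = 820 or c = −82.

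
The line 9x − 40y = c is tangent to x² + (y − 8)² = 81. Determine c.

Tangency holds when the distance from the centre (0, 8) to the line equals the radius 9:
|9·0 − 40·8 − c| / √1681 = 9
|c − (−320)| = 9·41, so c = 49 or c = −689.

c = −689 or c = 49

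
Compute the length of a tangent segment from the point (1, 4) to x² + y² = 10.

√7

The centre is (0, 0) and r = √10. The square of the distance from P to the centre is 1 + 16 = 17.
The tangent meets the radius at right angles, so tangent² = |PO|² − r² = 17 − 10 = 7.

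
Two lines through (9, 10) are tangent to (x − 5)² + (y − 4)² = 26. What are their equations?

Write the tangent as mx − y + (10 − m·(9)) = 0 and set its distance from the centre to √26:
[m·(−4) − (−6)]² = 26(m² + 1)
5m² + 24m − 5 = 0, so m = −5 or m = 1/5.
Through (9, 10) these give 5x + y = 55 and x − 5y = −41.

5x + y = 55 and x − 5y = −41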